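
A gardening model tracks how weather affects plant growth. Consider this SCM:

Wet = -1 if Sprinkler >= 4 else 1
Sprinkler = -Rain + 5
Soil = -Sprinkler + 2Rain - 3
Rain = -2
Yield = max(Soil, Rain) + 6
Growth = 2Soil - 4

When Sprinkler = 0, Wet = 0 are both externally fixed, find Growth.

Setting Sprinkler = 0, Wet = 0 by intervention discards those variables' equations.
Soil = -Sprinkler + 2Rain - 3  [with Sprinkler=0, Rain=-2]  = -7
Growth = 2Soil - 4  [with Soil=-7]  = -18

-18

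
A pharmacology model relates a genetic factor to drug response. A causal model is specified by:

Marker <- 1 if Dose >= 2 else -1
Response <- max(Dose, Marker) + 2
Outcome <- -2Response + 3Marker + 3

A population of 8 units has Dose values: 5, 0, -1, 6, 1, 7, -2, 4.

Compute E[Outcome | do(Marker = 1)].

Under do(Marker=1), Marker's equation is replaced by Marker=1 for every unit. Per-unit Outcome: -8, 0, 0, -10, 0, -12, 0, -6. Mean = -4.5.

-4.5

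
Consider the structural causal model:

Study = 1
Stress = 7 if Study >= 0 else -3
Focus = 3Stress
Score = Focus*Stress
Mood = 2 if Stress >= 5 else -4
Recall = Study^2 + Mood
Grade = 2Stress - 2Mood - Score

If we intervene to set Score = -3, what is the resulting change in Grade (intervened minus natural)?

150

The intervention breaks the incoming arrows to Score: Score = Focus*Stress no longer applies, and Score = -3.
Stress = 7 if Study >= 0 else -3  [with Study=1]  = 7
Mood = 2 if Stress >= 5 else -4  [with Stress=7]  = 2
Grade = 2Stress - 2Mood - Score  [with Stress=7, Mood=2, Score=-3]  = 13
Without intervention: Stress = 7 if Study >= 0 else -3  [with Study=1]  = 7; Focus = 3Stress  [with Stress=7]  = 21; Score = Focus*Stress  [with Focus=21, Stress=7]  = 147; Mood = 2 if Stress >= 5 else -4  [with Stress=7]  = 2; Grade = 2Stress - 2Mood - Score  [with Stress=7, Mood=2, Score=147]  = -137.
Change = 13 − (-137) = 150.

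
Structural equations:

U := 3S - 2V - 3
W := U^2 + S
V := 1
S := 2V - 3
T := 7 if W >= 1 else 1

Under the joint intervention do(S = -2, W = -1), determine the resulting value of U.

The joint intervention fixes S = -2, W = -1, removing each variable's own equation.
U = 3S - 2V - 3  [with S=-2, V=1]  = -11

-11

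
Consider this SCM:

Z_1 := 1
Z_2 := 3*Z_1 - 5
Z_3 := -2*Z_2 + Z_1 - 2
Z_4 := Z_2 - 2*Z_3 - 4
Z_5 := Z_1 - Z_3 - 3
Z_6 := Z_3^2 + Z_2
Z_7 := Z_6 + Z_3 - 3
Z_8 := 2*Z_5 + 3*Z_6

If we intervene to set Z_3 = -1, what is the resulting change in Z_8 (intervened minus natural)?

-16

The intervention breaks the incoming arrows to Z_3: Z_3 := -2*Z_2 + Z_1 - 2 no longer applies, and Z_3 = -1.
Z_2 = 3*Z_1 - 5  [with Z_1=1]  = -2
Z_5 = Z_1 - Z_3 - 3  [with Z_1=1, Z_3=-1]  = -1
Z_6 = Z_3^2 + Z_2  [with Z_3=-1, Z_2=-2]  = -1
Z_8 = 2*Z_5 + 3*Z_6  [with Z_5=-1, Z_6=-1]  = -5
Without intervention: Z_2 = 3*Z_1 - 5  [with Z_1=1]  = -2; Z_3 = -2*Z_2 + Z_1 - 2  [with Z_2=-2, Z_1=1]  = 3; Z_5 = Z_1 - Z_3 - 3  [with Z_1=1, Z_3=3]  = -5; Z_6 = Z_3^2 + Z_2  [with Z_3=3, Z_2=-2]  = 7; Z_8 = 2*Z_5 + 3*Z_6  [with Z_5=-5, Z_6=7]  = 11.
Change = -5 − 11 = -16.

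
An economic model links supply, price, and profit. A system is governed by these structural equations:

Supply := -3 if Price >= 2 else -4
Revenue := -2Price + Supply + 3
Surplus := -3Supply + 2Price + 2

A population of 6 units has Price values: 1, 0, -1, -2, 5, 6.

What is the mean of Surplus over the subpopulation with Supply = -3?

22

Conditioning on Supply=-3 selects the 2 unit(s) with Price ∈ {5, 6}. Their Surplus values: 21, 23. Mean = 22.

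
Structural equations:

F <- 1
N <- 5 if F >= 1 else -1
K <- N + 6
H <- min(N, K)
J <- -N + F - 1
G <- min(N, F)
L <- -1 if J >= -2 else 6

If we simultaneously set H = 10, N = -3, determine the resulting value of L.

-1

Under do(H = 10, N = -3), each intervened variable's structural equation is replaced by its fixed value.
J = -N + F - 1  [with N=-3, F=1]  = 3
L = -1 if J >= -2 else 6  [with J=3]  = -1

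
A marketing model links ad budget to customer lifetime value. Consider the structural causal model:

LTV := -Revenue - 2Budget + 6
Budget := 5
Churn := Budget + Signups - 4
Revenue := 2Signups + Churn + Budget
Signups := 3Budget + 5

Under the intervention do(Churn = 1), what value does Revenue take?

46

The intervention breaks the incoming arrows to Churn: Churn := Budget + Signups - 4 no longer applies, and Churn = 1.
Signups = 3Budget + 5  [with Budget=5]  = 20
Revenue = 2Signups + Churn + Budget  [with Signups=20, Churn=1, Budget=5]  = 46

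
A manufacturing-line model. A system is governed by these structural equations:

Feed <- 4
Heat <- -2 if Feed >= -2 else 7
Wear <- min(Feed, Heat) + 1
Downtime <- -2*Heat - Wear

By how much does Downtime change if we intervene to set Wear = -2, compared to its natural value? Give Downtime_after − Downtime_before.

The intervention breaks the incoming arrows to Wear: Wear <- min(Feed, Heat) + 1 no longer applies, and Wear = -2.
Heat = -2 if Feed >= -2 else 7  [with Feed=4]  = -2
Downtime = -2*Heat - Wear  [with Heat=-2, Wear=-2]  = 6
Without intervention: Heat = -2 if Feed >= -2 else 7  [with Feed=4]  = -2; Wear = min(Feed, Heat) + 1  [with Feed=4, Heat=-2]  = -1; Downtime = -2*Heat - Wear  [with Heat=-2, Wear=-1]  = 5.
Change = 6 − 5 = 1.

1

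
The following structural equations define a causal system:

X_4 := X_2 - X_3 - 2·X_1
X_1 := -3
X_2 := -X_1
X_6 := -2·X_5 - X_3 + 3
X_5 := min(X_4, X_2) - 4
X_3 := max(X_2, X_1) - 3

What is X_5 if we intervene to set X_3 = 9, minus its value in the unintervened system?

-3

do(X_3=9) replaces the equation X_3 := max(X_2, X_1) - 3 with the constant X_3 = 9.
X_2 = -X_1  [with X_1=-3]  = 3
X_4 = X_2 - X_3 - 2·X_1  [with X_2=3, X_3=9, X_1=-3]  = 0
X_5 = min(X_4, X_2) - 4  [with X_4=0, X_2=3]  = -4
Without intervention: X_2 = -X_1  [with X_1=-3]  = 3; X_3 = max(X_2, X_1) - 3  [with X_2=3, X_1=-3]  = 0; X_4 = X_2 - X_3 - 2·X_1  [with X_2=3, X_3=0, X_1=-3]  = 9; X_5 = min(X_4, X_2) - 4  [with X_4=9, X_2=3]  = -1.
Change = -4 − (-1) = -3.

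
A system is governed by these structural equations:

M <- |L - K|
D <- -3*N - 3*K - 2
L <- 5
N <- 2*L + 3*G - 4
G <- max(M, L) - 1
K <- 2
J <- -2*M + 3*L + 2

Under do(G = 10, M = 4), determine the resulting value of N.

36

The joint intervention fixes G = 10, M = 4, removing each variable's own equation.
N = 2*L + 3*G - 4  [with L=5, G=10]  = 36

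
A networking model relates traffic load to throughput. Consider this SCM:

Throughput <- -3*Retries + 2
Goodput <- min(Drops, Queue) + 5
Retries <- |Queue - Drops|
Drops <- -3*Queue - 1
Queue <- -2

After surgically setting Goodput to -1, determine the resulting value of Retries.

7

do(Goodput=-1) replaces the equation Goodput <- min(Drops, Queue) + 5 with the constant Goodput = -1.
Retries is not downstream of the intervention, so its value is determined by the original equations.
Drops = -3*Queue - 1  [with Queue=-2]  = 5
Retries = |Queue - Drops|  [with Queue=-2, Drops=5]  = 7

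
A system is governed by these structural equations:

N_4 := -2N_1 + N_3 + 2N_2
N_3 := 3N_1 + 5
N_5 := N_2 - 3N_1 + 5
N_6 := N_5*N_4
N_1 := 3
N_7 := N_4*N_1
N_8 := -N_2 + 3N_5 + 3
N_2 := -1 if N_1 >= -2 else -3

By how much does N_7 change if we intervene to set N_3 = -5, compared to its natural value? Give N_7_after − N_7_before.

The intervention breaks the incoming arrows to N_3: N_3 := 3N_1 + 5 no longer applies, and N_3 = -5.
N_2 = -1 if N_1 >= -2 else -3  [with N_1=3]  = -1
N_4 = -2N_1 + N_3 + 2N_2  [with N_1=3, N_3=-5, N_2=-1]  = -13
N_7 = N_4*N_1  [with N_4=-13, N_1=3]  = -39
Without intervention: N_2 = -1 if N_1 >= -2 else -3  [with N_1=3]  = -1; N_3 = 3N_1 + 5  [with N_1=3]  = 14; N_4 = -2N_1 + N_3 + 2N_2  [with N_1=3, N_3=14, N_2=-1]  = 6; N_7 = N_4*N_1  [with N_4=6, N_1=3]  = 18.
Change = -39 − 18 = -57.

-57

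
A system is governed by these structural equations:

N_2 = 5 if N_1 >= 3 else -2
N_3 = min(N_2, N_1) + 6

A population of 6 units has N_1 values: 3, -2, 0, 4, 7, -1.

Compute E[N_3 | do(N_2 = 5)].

Every unit gets N_2=5 under the intervention. N_3 values become 9, 4, 6, 10, 11, 5; E[N_3|do(N_2=5)] = 7.5.

7.5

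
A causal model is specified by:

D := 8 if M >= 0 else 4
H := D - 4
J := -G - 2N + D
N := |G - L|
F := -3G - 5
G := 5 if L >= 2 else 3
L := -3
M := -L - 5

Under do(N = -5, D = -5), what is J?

Setting N = -5, D = -5 by intervention discards those variables' equations.
G = 5 if L >= 2 else 3  [with L=-3]  = 3
J = -G - 2N + D  [with G=3, N=-5, D=-5]  = 2

2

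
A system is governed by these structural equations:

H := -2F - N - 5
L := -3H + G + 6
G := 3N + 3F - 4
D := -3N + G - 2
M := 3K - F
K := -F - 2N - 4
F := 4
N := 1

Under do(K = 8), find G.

Intervening sets K = 8 and removes its equation (K := -F - 2N - 4).
No directed path runs from K to G, so G keeps its natural value.
G = 3N + 3F - 4  [with N=1, F=4]  = 11

11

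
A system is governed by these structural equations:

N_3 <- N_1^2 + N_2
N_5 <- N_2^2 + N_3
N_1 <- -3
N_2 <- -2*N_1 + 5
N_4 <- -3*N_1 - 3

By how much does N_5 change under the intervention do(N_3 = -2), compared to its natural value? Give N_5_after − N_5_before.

do(N_3=-2) replaces the equation N_3 <- N_1^2 + N_2 with the constant N_3 = -2.
N_2 = -2*N_1 + 5  [with N_1=-3]  = 11
N_5 = N_2^2 + N_3  [with N_2=11, N_3=-2]  = 119
Without intervention: N_2 = -2*N_1 + 5  [with N_1=-3]  = 11; N_3 = N_1^2 + N_2  [with N_1=-3, N_2=11]  = 20; N_5 = N_2^2 + N_3  [with N_2=11, N_3=20]  = 141.
Change = 119 − 141 = -22.

-22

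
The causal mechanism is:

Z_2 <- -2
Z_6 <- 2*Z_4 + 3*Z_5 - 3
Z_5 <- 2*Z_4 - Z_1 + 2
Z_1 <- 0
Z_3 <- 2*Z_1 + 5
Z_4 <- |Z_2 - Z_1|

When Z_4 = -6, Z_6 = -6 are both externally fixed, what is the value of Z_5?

-10

Setting Z_4 = -6, Z_6 = -6 by intervention discards those variables' equations.
Z_5 = 2*Z_4 - Z_1 + 2  [with Z_4=-6, Z_1=0]  = -10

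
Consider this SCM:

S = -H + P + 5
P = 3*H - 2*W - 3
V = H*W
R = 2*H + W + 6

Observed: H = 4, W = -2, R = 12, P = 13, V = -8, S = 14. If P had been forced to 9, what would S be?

10

Under do(P=9), the mechanism P = 3*H - 2*W - 3 is discarded; P is fixed at 9.
S = -H + P + 5  [with H=4, P=9]  = 10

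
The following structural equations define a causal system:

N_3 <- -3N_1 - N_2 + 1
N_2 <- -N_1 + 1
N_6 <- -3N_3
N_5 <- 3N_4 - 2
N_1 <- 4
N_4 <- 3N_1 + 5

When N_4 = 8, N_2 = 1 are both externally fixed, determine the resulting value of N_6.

The joint intervention fixes N_4 = 8, N_2 = 1, removing each variable's own equation.
N_3 = -3N_1 - N_2 + 1  [with N_1=4, N_2=1]  = -12
N_6 = -3N_3  [with N_3=-12]  = 36

36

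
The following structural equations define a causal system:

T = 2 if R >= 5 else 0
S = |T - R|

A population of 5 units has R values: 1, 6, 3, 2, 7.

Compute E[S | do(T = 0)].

The intervention sets T=0 in all 5 units regardless of R. Recomputing S per unit gives 1, 6, 3, 2, 7; average 3.8.

3.8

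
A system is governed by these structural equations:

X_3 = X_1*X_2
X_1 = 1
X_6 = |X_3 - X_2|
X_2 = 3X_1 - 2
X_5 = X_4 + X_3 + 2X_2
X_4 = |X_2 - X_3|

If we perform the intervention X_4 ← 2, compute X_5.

Intervening sets X_4 = 2 and removes its equation (X_4 = |X_2 - X_3|).
X_2 = 3X_1 - 2  [with X_1=1]  = 1
X_3 = X_1*X_2  [with X_1=1, X_2=1]  = 1
X_5 = X_4 + X_3 + 2X_2  [with X_4=2, X_3=1, X_2=1]  = 5

5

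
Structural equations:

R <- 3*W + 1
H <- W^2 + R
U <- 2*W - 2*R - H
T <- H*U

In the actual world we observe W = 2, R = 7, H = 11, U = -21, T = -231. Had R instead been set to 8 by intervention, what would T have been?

do(R=8) replaces the equation R <- 3*W + 1 with the constant R = 8.
H = W^2 + R  [with W=2, R=8]  = 12
U = 2*W - 2*R - H  [with W=2, R=8, H=12]  = -24
T = H*U  [with H=12, U=-24]  = -288

-288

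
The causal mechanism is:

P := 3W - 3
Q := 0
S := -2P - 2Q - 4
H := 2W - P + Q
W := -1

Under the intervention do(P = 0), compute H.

-2

The intervention breaks the incoming arrows to P: P := 3W - 3 no longer applies, and P = 0.
H = 2W - P + Q  [with W=-1, P=0, Q=0]  = -2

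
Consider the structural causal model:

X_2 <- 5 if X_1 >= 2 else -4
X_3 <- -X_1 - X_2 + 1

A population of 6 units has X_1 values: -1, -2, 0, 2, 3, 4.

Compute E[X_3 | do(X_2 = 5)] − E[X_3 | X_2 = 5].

Under do(X_2=5), X_2's equation is replaced by X_2=5 for every unit. Per-unit X_3: -3, -2, -4, -6, -7, -8. Mean = -5.
Conditioning on X_2=5 selects the 3 unit(s) with X_1 ∈ {2, 3, 4}. Their X_3 values: -6, -7, -8. Mean = -7.
Difference = -5 − (-7) = 2.

2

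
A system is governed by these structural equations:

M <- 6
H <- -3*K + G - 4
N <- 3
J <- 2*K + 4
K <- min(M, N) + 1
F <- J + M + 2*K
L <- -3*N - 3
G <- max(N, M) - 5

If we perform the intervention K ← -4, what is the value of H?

The intervention breaks the incoming arrows to K: K <- min(M, N) + 1 no longer applies, and K = -4.
G = max(N, M) - 5  [with N=3, M=6]  = 1
H = -3*K + G - 4  [with K=-4, G=1]  = 9

9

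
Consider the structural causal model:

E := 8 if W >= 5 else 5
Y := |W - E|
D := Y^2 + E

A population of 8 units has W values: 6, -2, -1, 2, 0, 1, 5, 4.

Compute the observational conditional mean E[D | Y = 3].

15.5

Conditioning on Y=3 selects the 2 unit(s) with W ∈ {2, 5}. Their D values: 14, 17. Mean = 15.5.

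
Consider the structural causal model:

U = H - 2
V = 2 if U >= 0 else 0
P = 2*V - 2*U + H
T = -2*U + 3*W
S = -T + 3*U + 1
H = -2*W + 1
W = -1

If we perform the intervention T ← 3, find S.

Under do(T=3), the mechanism T = -2*U + 3*W is discarded; T is fixed at 3.
H = -2*W + 1  [with W=-1]  = 3
U = H - 2  [with H=3]  = 1
S = -T + 3*U + 1  [with T=3, U=1]  = 1

1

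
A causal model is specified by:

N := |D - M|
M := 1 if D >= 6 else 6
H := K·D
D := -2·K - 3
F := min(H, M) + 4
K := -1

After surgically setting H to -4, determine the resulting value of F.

Under do(H=-4), the mechanism H := K·D is discarded; H is fixed at -4.
D = -2·K - 3  [with K=-1]  = -1
M = 1 if D >= 6 else 6  [with D=-1]  = 6
F = min(H, M) + 4  [with H=-4, M=6]  = 0

0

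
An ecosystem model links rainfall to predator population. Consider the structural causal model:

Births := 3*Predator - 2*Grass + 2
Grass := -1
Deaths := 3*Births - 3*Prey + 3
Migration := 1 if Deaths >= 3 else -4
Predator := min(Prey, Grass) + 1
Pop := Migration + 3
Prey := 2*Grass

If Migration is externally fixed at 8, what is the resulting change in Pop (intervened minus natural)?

7

Intervening sets Migration = 8 and removes its equation (Migration := 1 if Deaths >= 3 else -4).
Pop = Migration + 3  [with Migration=8]  = 11
Without intervention: Prey = 2*Grass  [with Grass=-1]  = -2; Predator = min(Prey, Grass) + 1  [with Prey=-2, Grass=-1]  = -1; Births = 3*Predator - 2*Grass + 2  [with Predator=-1, Grass=-1]  = 1; Deaths = 3*Births - 3*Prey + 3  [with Births=1, Prey=-2]  = 12; Migration = 1 if Deaths >= 3 else -4  [with Deaths=12]  = 1; Pop = Migration + 3  [with Migration=1]  = 4.
Change = 11 − 4 = 7.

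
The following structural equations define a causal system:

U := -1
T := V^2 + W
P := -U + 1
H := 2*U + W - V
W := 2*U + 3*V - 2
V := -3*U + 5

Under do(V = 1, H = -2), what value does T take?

0

The joint intervention fixes V = 1, H = -2, removing each variable's own equation.
W = 2*U + 3*V - 2  [with U=-1, V=1]  = -1
T = V^2 + W  [with V=1, W=-1]  = 0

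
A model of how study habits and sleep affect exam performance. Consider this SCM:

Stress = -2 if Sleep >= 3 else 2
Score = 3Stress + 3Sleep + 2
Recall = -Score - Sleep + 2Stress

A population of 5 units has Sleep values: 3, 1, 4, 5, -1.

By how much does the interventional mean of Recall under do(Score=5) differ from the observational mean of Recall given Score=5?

Under do(Score=5), Score's equation is replaced by Score=5 for every unit. Per-unit Recall: -12, -2, -13, -14, 0. Mean = -8.2.
Conditioning on Score=5 selects the 2 unit(s) with Sleep ∈ {3, -1}. Their Recall values: -12, 0. Mean = -6.
Difference = -8.2 − (-6) = -2.2.

-2.2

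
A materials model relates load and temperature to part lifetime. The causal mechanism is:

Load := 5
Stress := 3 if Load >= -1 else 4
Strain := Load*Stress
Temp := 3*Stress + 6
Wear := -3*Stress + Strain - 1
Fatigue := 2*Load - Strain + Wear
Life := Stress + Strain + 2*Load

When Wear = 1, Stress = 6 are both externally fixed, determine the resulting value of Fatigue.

The joint intervention fixes Wear = 1, Stress = 6, removing each variable's own equation.
Strain = Load*Stress  [with Load=5, Stress=6]  = 30
Fatigue = 2*Load - Strain + Wear  [with Load=5, Strain=30, Wear=1]  = -19

-19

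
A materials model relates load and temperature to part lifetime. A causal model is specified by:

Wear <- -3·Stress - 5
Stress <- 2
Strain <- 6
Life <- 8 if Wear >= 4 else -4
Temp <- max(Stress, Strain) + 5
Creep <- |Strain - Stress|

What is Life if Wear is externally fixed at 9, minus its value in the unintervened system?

12

The intervention breaks the incoming arrows to Wear: Wear <- -3·Stress - 5 no longer applies, and Wear = 9.
Life = 8 if Wear >= 4 else -4  [with Wear=9]  = 8
Without intervention: Wear = -3·Stress - 5  [with Stress=2]  = -11; Life = 8 if Wear >= 4 else -4  [with Wear=-11]  = -4.
Change = 8 − (-4) = 12.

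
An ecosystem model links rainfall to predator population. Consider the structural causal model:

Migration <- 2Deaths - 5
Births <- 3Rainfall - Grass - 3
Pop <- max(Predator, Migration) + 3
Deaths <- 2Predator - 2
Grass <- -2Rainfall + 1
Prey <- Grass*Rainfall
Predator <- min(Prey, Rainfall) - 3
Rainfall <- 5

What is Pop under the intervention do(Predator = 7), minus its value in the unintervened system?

67

do(Predator=7) replaces the equation Predator <- min(Prey, Rainfall) - 3 with the constant Predator = 7.
Deaths = 2Predator - 2  [with Predator=7]  = 12
Migration = 2Deaths - 5  [with Deaths=12]  = 19
Pop = max(Predator, Migration) + 3  [with Predator=7, Migration=19]  = 22
Without intervention: Grass = -2Rainfall + 1  [with Rainfall=5]  = -9; Prey = Grass*Rainfall  [with Grass=-9, Rainfall=5]  = -45; Predator = min(Prey, Rainfall) - 3  [with Prey=-45, Rainfall=5]  = -48; Deaths = 2Predator - 2  [with Predator=-48]  = -98; Migration = 2Deaths - 5  [with Deaths=-98]  = -201; Pop = max(Predator, Migration) + 3  [with Predator=-48, Migration=-201]  = -45.
Change = 22 − (-45) = 67.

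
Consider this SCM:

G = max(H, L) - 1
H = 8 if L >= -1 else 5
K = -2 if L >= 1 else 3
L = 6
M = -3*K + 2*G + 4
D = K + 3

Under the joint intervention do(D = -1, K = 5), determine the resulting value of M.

Under do(D = -1, K = 5), each intervened variable's structural equation is replaced by its fixed value.
H = 8 if L >= -1 else 5  [with L=6]  = 8
G = max(H, L) - 1  [with H=8, L=6]  = 7
M = -3*K + 2*G + 4  [with K=5, G=7]  = 3

3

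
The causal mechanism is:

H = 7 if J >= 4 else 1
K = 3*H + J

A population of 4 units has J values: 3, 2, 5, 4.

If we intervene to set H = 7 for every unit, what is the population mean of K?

24.5

Every unit gets H=7 under the intervention. K values become 24, 23, 26, 25; E[K|do(H=7)] = 24.5.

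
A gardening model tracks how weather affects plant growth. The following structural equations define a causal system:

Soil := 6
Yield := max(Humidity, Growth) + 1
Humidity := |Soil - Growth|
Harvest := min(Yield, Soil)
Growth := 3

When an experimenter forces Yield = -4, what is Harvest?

Intervening sets Yield = -4 and removes its equation (Yield := max(Humidity, Growth) + 1).
Harvest = min(Yield, Soil)  [with Yield=-4, Soil=6]  = -4

-4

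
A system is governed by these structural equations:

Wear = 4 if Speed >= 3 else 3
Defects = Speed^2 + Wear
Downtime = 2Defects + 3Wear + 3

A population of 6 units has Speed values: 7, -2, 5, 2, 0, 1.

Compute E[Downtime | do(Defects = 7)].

27

Under do(Defects=7), Defects's equation is replaced by Defects=7 for every unit. Per-unit Downtime: 29, 26, 29, 26, 26, 26. Mean = 27.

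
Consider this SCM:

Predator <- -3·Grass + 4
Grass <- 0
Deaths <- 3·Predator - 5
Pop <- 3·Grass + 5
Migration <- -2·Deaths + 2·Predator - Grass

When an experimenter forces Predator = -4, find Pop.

do(Predator=-4) replaces the equation Predator <- -3·Grass + 4 with the constant Predator = -4.
Since Pop is not a descendant of the intervened variable, it is unaffected.
Pop = 3·Grass + 5  [with Grass=0]  = 5

5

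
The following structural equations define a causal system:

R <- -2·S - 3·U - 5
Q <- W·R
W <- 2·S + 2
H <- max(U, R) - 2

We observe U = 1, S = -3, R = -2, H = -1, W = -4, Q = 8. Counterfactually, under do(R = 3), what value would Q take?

-12

The intervention breaks the incoming arrows to R: R <- -2·S - 3·U - 5 no longer applies, and R = 3.
W = 2·S + 2  [with S=-3]  = -4
Q = W·R  [with W=-4, R=3]  = -12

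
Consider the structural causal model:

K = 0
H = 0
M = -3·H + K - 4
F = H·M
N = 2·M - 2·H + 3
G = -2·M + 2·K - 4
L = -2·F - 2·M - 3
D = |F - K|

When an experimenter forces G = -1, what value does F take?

do(G=-1) replaces the equation G = -2·M + 2·K - 4 with the constant G = -1.
No directed path runs from G to F, so F keeps its natural value.
M = -3·H + K - 4  [with H=0, K=0]  = -4
F = H·M  [with H=0, M=-4]  = 0

0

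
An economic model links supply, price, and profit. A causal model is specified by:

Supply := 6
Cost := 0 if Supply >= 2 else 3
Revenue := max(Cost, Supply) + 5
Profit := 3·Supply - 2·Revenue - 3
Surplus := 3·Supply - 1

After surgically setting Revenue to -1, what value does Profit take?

17

The intervention breaks the incoming arrows to Revenue: Revenue := max(Cost, Supply) + 5 no longer applies, and Revenue = -1.
Profit = 3·Supply - 2·Revenue - 3  [with Supply=6, Revenue=-1]  = 17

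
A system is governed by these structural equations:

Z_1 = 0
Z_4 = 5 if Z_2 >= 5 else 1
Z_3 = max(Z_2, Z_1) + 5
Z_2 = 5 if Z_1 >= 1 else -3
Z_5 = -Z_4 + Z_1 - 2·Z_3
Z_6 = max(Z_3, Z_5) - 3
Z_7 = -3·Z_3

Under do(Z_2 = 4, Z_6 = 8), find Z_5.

Setting Z_2 = 4, Z_6 = 8 by intervention discards those variables' equations.
Z_3 = max(Z_2, Z_1) + 5  [with Z_2=4, Z_1=0]  = 9
Z_4 = 5 if Z_2 >= 5 else 1  [with Z_2=4]  = 1
Z_5 = -Z_4 + Z_1 - 2·Z_3  [with Z_4=1, Z_1=0, Z_3=9]  = -19

-19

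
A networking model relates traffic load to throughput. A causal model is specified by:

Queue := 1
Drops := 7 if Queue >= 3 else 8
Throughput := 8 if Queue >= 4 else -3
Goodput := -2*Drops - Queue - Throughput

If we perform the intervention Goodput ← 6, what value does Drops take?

8

The intervention breaks the incoming arrows to Goodput: Goodput := -2*Drops - Queue - Throughput no longer applies, and Goodput = 6.
Since Drops is not a descendant of the intervened variable, it is unaffected.
Drops = 7 if Queue >= 3 else 8  [with Queue=1]  = 8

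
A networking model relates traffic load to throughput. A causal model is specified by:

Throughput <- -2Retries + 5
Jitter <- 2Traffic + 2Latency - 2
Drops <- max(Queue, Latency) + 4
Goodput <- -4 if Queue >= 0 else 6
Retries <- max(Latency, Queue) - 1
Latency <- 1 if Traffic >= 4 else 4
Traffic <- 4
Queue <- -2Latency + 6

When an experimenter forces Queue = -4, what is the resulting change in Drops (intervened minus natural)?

The intervention breaks the incoming arrows to Queue: Queue <- -2Latency + 6 no longer applies, and Queue = -4.
Latency = 1 if Traffic >= 4 else 4  [with Traffic=4]  = 1
Drops = max(Queue, Latency) + 4  [with Queue=-4, Latency=1]  = 5
Without intervention: Latency = 1 if Traffic >= 4 else 4  [with Traffic=4]  = 1; Queue = -2Latency + 6  [with Latency=1]  = 4; Drops = max(Queue, Latency) + 4  [with Queue=4, Latency=1]  = 8.
Change = 5 − 8 = -3.

-3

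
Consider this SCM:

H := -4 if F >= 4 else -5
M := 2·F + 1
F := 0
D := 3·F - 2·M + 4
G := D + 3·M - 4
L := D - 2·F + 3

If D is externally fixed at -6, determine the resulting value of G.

-7

The intervention breaks the incoming arrows to D: D := 3·F - 2·M + 4 no longer applies, and D = -6.
M = 2·F + 1  [with F=0]  = 1
G = D + 3·M - 4  [with D=-6, M=1]  = -7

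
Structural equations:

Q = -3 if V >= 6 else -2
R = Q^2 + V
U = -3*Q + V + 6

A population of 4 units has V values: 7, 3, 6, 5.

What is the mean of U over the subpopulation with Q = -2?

16

Conditioning on Q=-2 selects the 2 unit(s) with V ∈ {3, 5}. Their U values: 15, 17. Mean = 16.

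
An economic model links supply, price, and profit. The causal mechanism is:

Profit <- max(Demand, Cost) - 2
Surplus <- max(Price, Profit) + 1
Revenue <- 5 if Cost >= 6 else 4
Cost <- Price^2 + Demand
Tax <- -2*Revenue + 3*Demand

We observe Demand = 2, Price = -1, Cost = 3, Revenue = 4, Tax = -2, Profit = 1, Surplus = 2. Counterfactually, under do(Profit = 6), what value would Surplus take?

Intervening sets Profit = 6 and removes its equation (Profit <- max(Demand, Cost) - 2).
Surplus = max(Price, Profit) + 1  [with Price=-1, Profit=6]  = 7

7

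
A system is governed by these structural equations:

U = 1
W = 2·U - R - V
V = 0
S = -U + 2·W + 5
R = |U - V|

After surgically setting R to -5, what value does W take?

The intervention breaks the incoming arrows to R: R = |U - V| no longer applies, and R = -5.
W = 2·U - R - V  [with U=1, R=-5, V=0]  = 7

7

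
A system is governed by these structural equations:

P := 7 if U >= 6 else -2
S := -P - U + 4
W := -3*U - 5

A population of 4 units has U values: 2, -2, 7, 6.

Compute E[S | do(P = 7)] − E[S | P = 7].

Every unit gets P=7 under the intervention. S values become -5, -1, -10, -9; E[S|do(P=7)] = -6.25.
E[S|P=7] averages over only the 2 units with P=7 (U = 7, 6): S = -10, -9, mean -9.5.
Difference = -6.25 − (-9.5) = 3.25.

3.25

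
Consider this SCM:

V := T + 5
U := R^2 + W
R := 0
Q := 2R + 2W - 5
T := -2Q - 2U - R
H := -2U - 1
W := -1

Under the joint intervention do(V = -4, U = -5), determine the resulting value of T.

24

Setting V = -4, U = -5 by intervention discards those variables' equations.
Q = 2R + 2W - 5  [with R=0, W=-1]  = -7
T = -2Q - 2U - R  [with Q=-7, U=-5, R=0]  = 24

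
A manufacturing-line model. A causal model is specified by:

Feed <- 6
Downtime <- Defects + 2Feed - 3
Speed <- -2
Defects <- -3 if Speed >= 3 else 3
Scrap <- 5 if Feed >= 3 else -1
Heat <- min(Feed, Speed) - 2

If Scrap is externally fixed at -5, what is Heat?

do(Scrap=-5) replaces the equation Scrap <- 5 if Feed >= 3 else -1 with the constant Scrap = -5.
Heat is not downstream of the intervention, so its value is determined by the original equations.
Heat = min(Feed, Speed) - 2  [with Feed=6, Speed=-2]  = -4

-4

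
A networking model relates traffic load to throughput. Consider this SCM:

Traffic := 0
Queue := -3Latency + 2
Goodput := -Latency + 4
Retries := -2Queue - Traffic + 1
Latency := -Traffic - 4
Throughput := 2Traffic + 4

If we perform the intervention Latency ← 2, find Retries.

Under do(Latency=2), the mechanism Latency := -Traffic - 4 is discarded; Latency is fixed at 2.
Queue = -3Latency + 2  [with Latency=2]  = -4
Retries = -2Queue - Traffic + 1  [with Queue=-4, Traffic=0]  = 9

9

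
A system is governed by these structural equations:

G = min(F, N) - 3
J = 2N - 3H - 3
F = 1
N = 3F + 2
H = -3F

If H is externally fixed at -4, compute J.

19

do(H=-4) replaces the equation H = -3F with the constant H = -4.
N = 3F + 2  [with F=1]  = 5
J = 2N - 3H - 3  [with N=5, H=-4]  = 19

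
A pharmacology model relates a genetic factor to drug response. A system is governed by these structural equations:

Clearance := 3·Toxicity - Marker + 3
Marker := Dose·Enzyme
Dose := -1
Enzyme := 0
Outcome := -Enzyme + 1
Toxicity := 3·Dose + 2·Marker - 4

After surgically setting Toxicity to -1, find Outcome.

1

Under do(Toxicity=-1), the mechanism Toxicity := 3·Dose + 2·Marker - 4 is discarded; Toxicity is fixed at -1.
Since Outcome is not a descendant of the intervened variable, it is unaffected.
Outcome = -Enzyme + 1  [with Enzyme=0]  = 1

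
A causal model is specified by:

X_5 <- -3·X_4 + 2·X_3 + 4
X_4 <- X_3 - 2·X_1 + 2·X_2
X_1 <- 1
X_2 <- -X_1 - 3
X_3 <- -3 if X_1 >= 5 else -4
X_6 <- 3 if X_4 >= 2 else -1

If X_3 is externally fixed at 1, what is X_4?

The intervention breaks the incoming arrows to X_3: X_3 <- -3 if X_1 >= 5 else -4 no longer applies, and X_3 = 1.
X_2 = -X_1 - 3  [with X_1=1]  = -4
X_4 = X_3 - 2·X_1 + 2·X_2  [with X_3=1, X_1=1, X_2=-4]  = -9

-9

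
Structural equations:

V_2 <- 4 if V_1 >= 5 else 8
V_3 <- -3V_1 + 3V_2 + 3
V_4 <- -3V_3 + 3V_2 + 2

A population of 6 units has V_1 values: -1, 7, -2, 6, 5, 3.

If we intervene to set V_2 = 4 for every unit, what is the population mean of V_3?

6

The intervention sets V_2=4 in all 6 units regardless of V_1. Recomputing V_3 per unit gives 18, -6, 21, -3, 0, 6; average 6.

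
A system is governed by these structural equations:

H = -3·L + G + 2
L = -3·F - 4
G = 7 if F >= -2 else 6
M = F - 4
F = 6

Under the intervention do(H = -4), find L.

Under do(H=-4), the mechanism H = -3·L + G + 2 is discarded; H is fixed at -4.
Since L is not a descendant of the intervened variable, it is unaffected.
L = -3·F - 4  [with F=6]  = -22

-22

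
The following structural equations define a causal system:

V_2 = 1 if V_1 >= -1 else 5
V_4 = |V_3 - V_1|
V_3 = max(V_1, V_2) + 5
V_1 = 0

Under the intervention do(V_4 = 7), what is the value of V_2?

1

The intervention breaks the incoming arrows to V_4: V_4 = |V_3 - V_1| no longer applies, and V_4 = 7.
Since V_2 is not a descendant of the intervened variable, it is unaffected.
V_2 = 1 if V_1 >= -1 else 5  [with V_1=0]  = 1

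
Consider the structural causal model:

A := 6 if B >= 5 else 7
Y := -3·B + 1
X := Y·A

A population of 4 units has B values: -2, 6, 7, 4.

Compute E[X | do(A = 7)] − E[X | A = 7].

-57.75

Under do(A=7), A's equation is replaced by A=7 for every unit. Per-unit X: 49, -119, -140, -77. Mean = -71.75.
Conditioning on A=7 selects the 2 unit(s) with B ∈ {-2, 4}. Their X values: 49, -77. Mean = -14.
Difference = -71.75 − (-14) = -57.75.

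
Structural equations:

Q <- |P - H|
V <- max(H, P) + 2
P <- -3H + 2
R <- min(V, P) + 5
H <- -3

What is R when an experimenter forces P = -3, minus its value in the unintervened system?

-14

Under do(P=-3), the mechanism P <- -3H + 2 is discarded; P is fixed at -3.
V = max(H, P) + 2  [with H=-3, P=-3]  = -1
R = min(V, P) + 5  [with V=-1, P=-3]  = 2
Without intervention: P = -3H + 2  [with H=-3]  = 11; V = max(H, P) + 2  [with H=-3, P=11]  = 13; R = min(V, P) + 5  [with V=13, P=11]  = 16.
Change = 2 − 16 = -14.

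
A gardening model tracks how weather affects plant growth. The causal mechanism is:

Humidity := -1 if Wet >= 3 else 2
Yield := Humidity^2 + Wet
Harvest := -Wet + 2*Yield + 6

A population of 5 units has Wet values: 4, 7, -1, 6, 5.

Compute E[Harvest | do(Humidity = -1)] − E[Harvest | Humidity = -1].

do(Humidity=-1) breaks Humidity's dependence on Wet. With Humidity=-1 fixed, Harvest across the units is 12, 15, 7, 14, 13, mean 12.2.
Observing Humidity=-1 restricts to units where Humidity's equation naturally yields -1: Wet ∈ {4, 7, 6, 5}. In that subpopulation Harvest = 12, 15, 14, 13, mean 13.5.
Difference = 12.2 − 13.5 = -1.3.

-1.3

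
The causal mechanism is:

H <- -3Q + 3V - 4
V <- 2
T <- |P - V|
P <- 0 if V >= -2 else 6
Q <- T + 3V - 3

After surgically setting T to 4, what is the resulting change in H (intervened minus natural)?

-6

do(T=4) replaces the equation T <- |P - V| with the constant T = 4.
Q = T + 3V - 3  [with T=4, V=2]  = 7
H = -3Q + 3V - 4  [with Q=7, V=2]  = -19
Without intervention: P = 0 if V >= -2 else 6  [with V=2]  = 0; T = |P - V|  [with P=0, V=2]  = 2; Q = T + 3V - 3  [with T=2, V=2]  = 5; H = -3Q + 3V - 4  [with Q=5, V=2]  = -13.
Change = -19 − (-13) = -6.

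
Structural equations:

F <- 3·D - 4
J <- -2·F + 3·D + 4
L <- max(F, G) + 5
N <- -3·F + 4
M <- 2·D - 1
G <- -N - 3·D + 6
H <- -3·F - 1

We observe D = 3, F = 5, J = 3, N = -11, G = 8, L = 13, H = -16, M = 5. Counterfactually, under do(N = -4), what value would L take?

Under do(N=-4), the mechanism N <- -3·F + 4 is discarded; N is fixed at -4.
F = 3·D - 4  [with D=3]  = 5
G = -N - 3·D + 6  [with N=-4, D=3]  = 1
L = max(F, G) + 5  [with F=5, G=1]  = 10

10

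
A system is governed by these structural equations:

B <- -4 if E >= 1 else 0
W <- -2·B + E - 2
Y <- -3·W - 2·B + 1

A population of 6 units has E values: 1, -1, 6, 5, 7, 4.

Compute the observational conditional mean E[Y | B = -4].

E[Y|B=-4] averages over only the 5 units with B=-4 (E = 1, 6, 5, 7, 4): Y = -12, -27, -24, -30, -21, mean -22.8.

-22.8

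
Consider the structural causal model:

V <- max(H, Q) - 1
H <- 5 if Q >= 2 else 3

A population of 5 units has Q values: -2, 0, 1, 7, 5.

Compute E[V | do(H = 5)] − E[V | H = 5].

Every unit gets H=5 under the intervention. V values become 4, 4, 4, 6, 4; E[V|do(H=5)] = 4.4.
Observing H=5 restricts to units where H's equation naturally yields 5: Q ∈ {7, 5}. In that subpopulation V = 6, 4, mean 5.
Difference = 4.4 − 5 = -0.6.

-0.6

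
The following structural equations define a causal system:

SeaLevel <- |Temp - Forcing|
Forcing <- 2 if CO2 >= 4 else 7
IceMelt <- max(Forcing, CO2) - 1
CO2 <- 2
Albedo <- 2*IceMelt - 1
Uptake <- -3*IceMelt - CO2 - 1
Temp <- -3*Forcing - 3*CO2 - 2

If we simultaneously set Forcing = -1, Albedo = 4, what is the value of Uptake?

-6

The joint intervention fixes Forcing = -1, Albedo = 4, removing each variable's own equation.
IceMelt = max(Forcing, CO2) - 1  [with Forcing=-1, CO2=2]  = 1
Uptake = -3*IceMelt - CO2 - 1  [with IceMelt=1, CO2=2]  = -6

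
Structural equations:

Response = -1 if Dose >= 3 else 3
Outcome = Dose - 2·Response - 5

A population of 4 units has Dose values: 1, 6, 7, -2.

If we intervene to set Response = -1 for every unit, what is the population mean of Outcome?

do(Response=-1) breaks Response's dependence on Dose. With Response=-1 fixed, Outcome across the units is -2, 3, 4, -5, mean 0.

0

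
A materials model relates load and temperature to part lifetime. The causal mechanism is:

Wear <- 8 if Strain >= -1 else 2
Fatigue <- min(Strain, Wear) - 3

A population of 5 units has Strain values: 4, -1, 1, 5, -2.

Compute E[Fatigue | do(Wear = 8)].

do(Wear=8) breaks Wear's dependence on Strain. With Wear=8 fixed, Fatigue across the units is 1, -4, -2, 2, -5, mean -1.6.

-1.6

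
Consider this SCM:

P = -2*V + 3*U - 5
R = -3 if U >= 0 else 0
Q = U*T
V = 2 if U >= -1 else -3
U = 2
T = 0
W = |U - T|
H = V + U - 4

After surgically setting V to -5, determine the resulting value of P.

11

Intervening sets V = -5 and removes its equation (V = 2 if U >= -1 else -3).
P = -2*V + 3*U - 5  [with V=-5, U=2]  = 11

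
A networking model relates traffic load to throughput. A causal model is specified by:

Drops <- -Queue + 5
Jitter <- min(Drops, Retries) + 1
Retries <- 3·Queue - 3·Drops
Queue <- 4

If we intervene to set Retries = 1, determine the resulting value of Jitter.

The intervention breaks the incoming arrows to Retries: Retries <- 3·Queue - 3·Drops no longer applies, and Retries = 1.
Drops = -Queue + 5  [with Queue=4]  = 1
Jitter = min(Drops, Retries) + 1  [with Drops=1, Retries=1]  = 2

2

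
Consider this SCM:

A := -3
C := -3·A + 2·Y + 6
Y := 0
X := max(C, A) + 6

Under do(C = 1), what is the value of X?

The intervention breaks the incoming arrows to C: C := -3·A + 2·Y + 6 no longer applies, and C = 1.
X = max(C, A) + 6  [with C=1, A=-3]  = 7

7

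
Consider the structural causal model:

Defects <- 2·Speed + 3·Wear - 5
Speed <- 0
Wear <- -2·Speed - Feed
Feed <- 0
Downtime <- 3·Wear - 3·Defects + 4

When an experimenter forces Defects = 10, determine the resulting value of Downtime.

-26

Intervening sets Defects = 10 and removes its equation (Defects <- 2·Speed + 3·Wear - 5).
Wear = -2·Speed - Feed  [with Speed=0, Feed=0]  = 0
Downtime = 3·Wear - 3·Defects + 4  [with Wear=0, Defects=10]  = -26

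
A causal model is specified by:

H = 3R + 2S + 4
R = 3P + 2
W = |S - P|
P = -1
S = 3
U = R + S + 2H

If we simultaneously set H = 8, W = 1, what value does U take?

Setting H = 8, W = 1 by intervention discards those variables' equations.
R = 3P + 2  [with P=-1]  = -1
U = R + S + 2H  [with R=-1, S=3, H=8]  = 18

18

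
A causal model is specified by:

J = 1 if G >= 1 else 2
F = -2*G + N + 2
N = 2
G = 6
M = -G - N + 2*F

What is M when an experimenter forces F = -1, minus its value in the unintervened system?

14

The intervention breaks the incoming arrows to F: F = -2*G + N + 2 no longer applies, and F = -1.
M = -G - N + 2*F  [with G=6, N=2, F=-1]  = -10
Without intervention: F = -2*G + N + 2  [with G=6, N=2]  = -8; M = -G - N + 2*F  [with G=6, N=2, F=-8]  = -24.
Change = -10 − (-24) = 14.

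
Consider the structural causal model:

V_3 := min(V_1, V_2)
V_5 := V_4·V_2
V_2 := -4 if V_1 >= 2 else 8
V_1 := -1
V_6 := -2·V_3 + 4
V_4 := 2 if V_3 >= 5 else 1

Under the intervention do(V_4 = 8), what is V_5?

64

Intervening sets V_4 = 8 and removes its equation (V_4 := 2 if V_3 >= 5 else 1).
V_2 = -4 if V_1 >= 2 else 8  [with V_1=-1]  = 8
V_5 = V_4·V_2  [with V_4=8, V_2=8]  = 64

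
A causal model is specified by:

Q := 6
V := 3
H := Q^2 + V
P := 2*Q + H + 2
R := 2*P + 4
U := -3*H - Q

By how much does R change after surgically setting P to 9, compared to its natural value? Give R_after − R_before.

-88

Intervening sets P = 9 and removes its equation (P := 2*Q + H + 2).
R = 2*P + 4  [with P=9]  = 22
Without intervention: H = Q^2 + V  [with Q=6, V=3]  = 39; P = 2*Q + H + 2  [with Q=6, H=39]  = 53; R = 2*P + 4  [with P=53]  = 110.
Change = 22 − 110 = -88.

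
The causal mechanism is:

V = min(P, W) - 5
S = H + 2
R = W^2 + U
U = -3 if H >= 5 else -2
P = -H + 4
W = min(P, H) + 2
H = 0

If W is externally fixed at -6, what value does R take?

34

The intervention breaks the incoming arrows to W: W = min(P, H) + 2 no longer applies, and W = -6.
U = -3 if H >= 5 else -2  [with H=0]  = -2
R = W^2 + U  [with W=-6, U=-2]  = 34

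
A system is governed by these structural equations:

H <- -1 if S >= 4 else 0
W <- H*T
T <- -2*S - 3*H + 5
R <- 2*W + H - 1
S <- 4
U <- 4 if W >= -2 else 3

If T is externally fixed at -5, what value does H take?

Under do(T=-5), the mechanism T <- -2*S - 3*H + 5 is discarded; T is fixed at -5.
Since H is not a descendant of the intervened variable, it is unaffected.
H = -1 if S >= 4 else 0  [with S=4]  = -1

-1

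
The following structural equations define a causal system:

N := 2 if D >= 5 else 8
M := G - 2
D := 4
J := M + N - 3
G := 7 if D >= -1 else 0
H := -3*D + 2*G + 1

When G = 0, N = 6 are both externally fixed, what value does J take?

Setting G = 0, N = 6 by intervention discards those variables' equations.
M = G - 2  [with G=0]  = -2
J = M + N - 3  [with M=-2, N=6]  = 1

1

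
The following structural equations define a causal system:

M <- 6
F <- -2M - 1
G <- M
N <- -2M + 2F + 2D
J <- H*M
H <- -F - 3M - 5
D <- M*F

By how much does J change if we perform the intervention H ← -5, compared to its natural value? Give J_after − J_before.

30

The intervention breaks the incoming arrows to H: H <- -F - 3M - 5 no longer applies, and H = -5.
J = H*M  [with H=-5, M=6]  = -30
Without intervention: F = -2M - 1  [with M=6]  = -13; H = -F - 3M - 5  [with F=-13, M=6]  = -10; J = H*M  [with H=-10, M=6]  = -60.
Change = -30 − (-60) = 30.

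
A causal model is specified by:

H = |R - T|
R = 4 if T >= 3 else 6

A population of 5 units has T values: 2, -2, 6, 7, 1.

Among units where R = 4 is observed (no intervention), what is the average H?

2.5

Observing R=4 restricts to units where R's equation naturally yields 4: T ∈ {6, 7}. In that subpopulation H = 2, 3, mean 2.5.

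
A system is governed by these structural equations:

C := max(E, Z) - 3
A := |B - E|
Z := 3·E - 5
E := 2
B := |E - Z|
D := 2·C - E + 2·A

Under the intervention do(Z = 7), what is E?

Under do(Z=7), the mechanism Z := 3·E - 5 is discarded; Z is fixed at 7.
E is not downstream of the intervention, so its value is determined by the original equations.

2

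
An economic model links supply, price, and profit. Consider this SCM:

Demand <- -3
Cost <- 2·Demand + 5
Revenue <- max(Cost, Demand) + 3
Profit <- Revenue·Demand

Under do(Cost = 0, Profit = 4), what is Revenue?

3

The joint intervention fixes Cost = 0, Profit = 4, removing each variable's own equation.
Revenue = max(Cost, Demand) + 3  [with Cost=0, Demand=-3]  = 3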